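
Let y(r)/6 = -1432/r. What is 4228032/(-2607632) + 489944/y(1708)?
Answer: -8524087054318/87518649 ≈ -97397.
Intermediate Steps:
y(r) = -8592/r (y(r) = 6*(-1432/r) = -8592/r)
4228032/(-2607632) + 489944/y(1708) = 4228032/(-2607632) + 489944/((-8592/1708)) = 4228032*(-1/2607632) + 489944/((-8592*1/1708)) = -264252/162977 + 489944/(-2148/427) = -264252/162977 + 489944*(-427/2148) = -264252/162977 - 52301522/537 = -8524087054318/87518649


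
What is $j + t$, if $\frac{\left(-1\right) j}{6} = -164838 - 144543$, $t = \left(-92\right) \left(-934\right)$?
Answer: $1942214$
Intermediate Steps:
$t = 85928$
$j = 1856286$ ($j = - 6 \left(-164838 - 144543\right) = \left(-6\right) \left(-309381\right) = 1856286$)
$j + t = 1856286 + 85928 = 1942214$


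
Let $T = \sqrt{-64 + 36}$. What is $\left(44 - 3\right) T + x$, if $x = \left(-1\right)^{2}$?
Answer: $1 + 82 i \sqrt{7} \approx 1.0 + 216.95 i$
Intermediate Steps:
$x = 1$
$T = 2 i \sqrt{7}$ ($T = \sqrt{-28} = 2 i \sqrt{7} \approx 5.2915 i$)
$\left(44 - 3\right) T + x = \left(44 - 3\right) 2 i \sqrt{7} + 1 = 41 \cdot 2 i \sqrt{7} + 1 = 82 i \sqrt{7} + 1 = 1 + 82 i \sqrt{7}$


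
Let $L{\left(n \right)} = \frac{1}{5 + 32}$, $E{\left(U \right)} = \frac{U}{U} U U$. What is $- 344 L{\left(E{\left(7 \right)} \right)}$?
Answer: $- \frac{344}{37} \approx -9.2973$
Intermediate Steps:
$E{\left(U \right)} = U^{2}$ ($E{\left(U \right)} = 1 U U = U U = U^{2}$)
$L{\left(n \right)} = \frac{1}{37}$
$- 344 L{\left(E{\left(7 \right)} \right)} = \left(-344\right) \frac{1}{37} = - \frac{344}{37}$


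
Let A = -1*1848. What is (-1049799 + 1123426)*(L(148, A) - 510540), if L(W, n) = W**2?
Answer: -35976802772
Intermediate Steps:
A = -1848
(-1049799 + 1123426)*(L(148, A) - 510540) = (-1049799 + 1123426)*(148**2 - 510540) = 73627*(21904 - 510540) = 73627*(-488636) = -35976802772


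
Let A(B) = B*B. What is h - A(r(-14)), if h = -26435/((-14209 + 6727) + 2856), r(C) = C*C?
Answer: -177685981/4626 ≈ -38410.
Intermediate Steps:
r(C) = C²
A(B) = B²
h = 26435/4626 (h = -26435/(-7482 + 2856) = -26435/(-4626) = -26435*(-1/4626) = 26435/4626 ≈ 5.7144)
h - A(r(-14)) = 26435/4626 - ((-14)²)² = 26435/4626 - 1*196² = 26435/4626 - 1*38416 = 26435/4626 - 38416 = -177685981/4626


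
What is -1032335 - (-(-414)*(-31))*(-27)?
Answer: -1378853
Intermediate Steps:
-1032335 - (-(-414)*(-31))*(-27) = -1032335 - (-138*93)*(-27) = -1032335 - (-12834)*(-27) = -1032335 - 1*346518 = -1032335 - 346518 = -1378853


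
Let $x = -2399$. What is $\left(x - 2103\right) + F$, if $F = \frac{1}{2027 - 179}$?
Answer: $- \frac{8319695}{1848} \approx -4502.0$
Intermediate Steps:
$F = \frac{1}{1848} \approx 0.00054113$
$\left(x - 2103\right) + F = \left(-2399 - 2103\right) + \frac{1}{1848} = -4502 + \frac{1}{1848} = - \frac{8319695}{1848}$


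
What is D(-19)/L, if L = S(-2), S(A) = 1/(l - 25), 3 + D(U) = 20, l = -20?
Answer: -765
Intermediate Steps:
D(U) = 17 (D(U) = -3 + 20 = 17)
S(A) = -1/45 (S(A) = 1/(-20 - 25) = 1/(-45) = -1/45)
L = -1/45 ≈ -0.022222
D(-19)/L = 17/(-1/45) = 17*(-45) = -765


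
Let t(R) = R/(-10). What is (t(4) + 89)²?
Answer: 196249/25 ≈ 7850.0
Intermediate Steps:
t(R) = -R/10 (t(R) = R*(-⅒) = -R/10)
(t(4) + 89)² = (-⅒*4 + 89)² = (-⅖ + 89)² = (443/5)² = 196249/25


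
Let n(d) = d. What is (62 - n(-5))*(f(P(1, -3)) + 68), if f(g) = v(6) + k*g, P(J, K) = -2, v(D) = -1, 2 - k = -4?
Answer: 3685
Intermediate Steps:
k = 6 (k = 2 - 1*(-4) = 2 + 4 = 6)
f(g) = -1 + 6*g
(62 - n(-5))*(f(P(1, -3)) + 68) = (62 - 1*(-5))*((-1 + 6*(-2)) + 68) = (62 + 5)*((-1 - 12) + 68) = 67*(-13 + 68) = 67*55 = 3685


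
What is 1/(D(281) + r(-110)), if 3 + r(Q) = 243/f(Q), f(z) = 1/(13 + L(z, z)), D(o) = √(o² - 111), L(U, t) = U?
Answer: -11787/277827313 - 5*√3154/555654626 ≈ -4.2931e-5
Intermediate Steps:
D(o) = √(-111 + o²)
f(z) = 1/(13 + z)
r(Q) = 3156 + 243*Q (r(Q) = -3 + 243/(1/(13 + Q)) = -3 + 243*(13 + Q) = -3 + (3159 + 243*Q) = 3156 + 243*Q)
1/(D(281) + r(-110)) = 1/(√(-111 + 281²) + (3156 + 243*(-110))) = 1/(√(-111 + 78961) + (3156 - 26730)) = 1/(√78850 - 23574) = 1/(5*√3154 - 23574) = 1/(-23574 + 5*√3154)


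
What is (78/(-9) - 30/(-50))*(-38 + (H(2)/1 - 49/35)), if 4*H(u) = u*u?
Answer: 7744/25 ≈ 309.76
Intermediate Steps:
H(u) = u**2/4 (H(u) = (u*u)/4 = u**2/4)
(78/(-9) - 30/(-50))*(-38 + (H(2)/1 - 49/35)) = (78/(-9) - 30/(-50))*(-38 + (((1/4)*2**2)/1 - 49/35)) = (78*(-1/9) - 30*(-1/50))*(-38 + (((1/4)*4)*1 - 49*1/35)) = (-26/3 + 3/5)*(-38 + (1*1 - 7/5)) = -121*(-38 + (1 - 7/5))/15 = -121*(-38 - 2/5)/15 = -121/15*(-192/5) = 7744/25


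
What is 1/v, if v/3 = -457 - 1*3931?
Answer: -1/13164 ≈ -7.5965e-5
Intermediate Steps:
v = -13164 (v = 3*(-457 - 1*3931) = 3*(-457 - 3931) = 3*(-4388) = -13164)
1/v = 1/(-13164) = -1/13164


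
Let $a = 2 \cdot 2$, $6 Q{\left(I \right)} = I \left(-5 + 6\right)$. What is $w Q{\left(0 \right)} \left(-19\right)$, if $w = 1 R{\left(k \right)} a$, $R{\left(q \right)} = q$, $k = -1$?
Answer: $0$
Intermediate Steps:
$Q{\left(I \right)} = \frac{I}{6}$ ($Q{\left(I \right)} = \frac{I \left(-5 + 6\right)}{6} = \frac{I 1}{6} = \frac{I}{6}$)
$a = 4$
$w = -4$ ($w = 1 \left(-1\right) 4 = \left(-1\right) 4 = -4$)
$w Q{\left(0 \right)} \left(-19\right) = - 4 \cdot \frac{1}{6} \cdot 0 \left(-19\right) = \left(-4\right) 0 \left(-19\right) = 0 \left(-19\right) = 0$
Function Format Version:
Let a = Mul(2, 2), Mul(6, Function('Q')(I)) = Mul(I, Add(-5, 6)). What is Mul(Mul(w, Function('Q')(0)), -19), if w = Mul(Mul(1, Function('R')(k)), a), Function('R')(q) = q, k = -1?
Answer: 0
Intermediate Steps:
Function('Q')(I) = Mul(Rational(1, 6), I) (Function('Q')(I) = Mul(Rational(1, 6), Mul(I, Add(-5, 6))) = Mul(Rational(1, 6), Mul(I, 1)) = Mul(Rational(1, 6), I))
a = 4
w = -4 (w = Mul(Mul(1, -1), 4) = Mul(-1, 4) = -4)
Mul(Mul(w, Function('Q')(0)), -19) = Mul(Mul(-4, Mul(Rational(1, 6), 0)), -19) = Mul(Mul(-4, 0), -19) = Mul(0, -19) = 0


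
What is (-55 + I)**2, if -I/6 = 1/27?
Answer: 247009/81 ≈ 3049.5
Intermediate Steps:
I = -2/9 (I = -6/27 = -6*1/27 = -2/9 ≈ -0.22222)
(-55 + I)**2 = (-55 - 2/9)**2 = (-497/9)**2 = 247009/81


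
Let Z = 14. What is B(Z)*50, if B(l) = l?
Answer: 700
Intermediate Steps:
B(Z)*50 = 14*50 = 700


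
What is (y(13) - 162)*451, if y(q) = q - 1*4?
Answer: -69003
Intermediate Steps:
y(q) = -4 + q (y(q) = q - 4 = -4 + q)
(y(13) - 162)*451 = ((-4 + 13) - 162)*451 = (9 - 162)*451 = -153*451 = -69003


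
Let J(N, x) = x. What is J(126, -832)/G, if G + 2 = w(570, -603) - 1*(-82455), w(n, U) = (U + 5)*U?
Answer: -832/443047 ≈ -0.0018779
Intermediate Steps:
w(n, U) = U*(5 + U) (w(n, U) = (5 + U)*U = U*(5 + U))
G = 443047 (G = -2 + (-603*(5 - 603) - 1*(-82455)) = -2 + (-603*(-598) + 82455) = -2 + (360594 + 82455) = -2 + 443049 = 443047)
J(126, -832)/G = -832/443047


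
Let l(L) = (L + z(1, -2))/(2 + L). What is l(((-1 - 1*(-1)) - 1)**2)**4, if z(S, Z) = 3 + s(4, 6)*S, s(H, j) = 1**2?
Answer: 625/81 ≈ 7.7160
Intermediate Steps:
s(H, j) = 1
z(S, Z) = 3 + S (z(S, Z) = 3 + 1*S = 3 + S)
l(L) = (4 + L)/(2 + L) (l(L) = (L + (3 + 1))/(2 + L) = (L + 4)/(2 + L) = (4 + L)/(2 + L))
l(((-1 - 1*(-1)) - 1)**2)**4 = ((4 + ((-1 - 1*(-1)) - 1)**2)/(2 + ((-1 - 1*(-1)) - 1)**2))**4 = ((4 + ((-1 + 1) - 1)**2)/(2 + ((-1 + 1) - 1)**2))**4 = ((4 + (0 - 1)**2)/(2 + (0 - 1)**2))**4 = ((4 + (-1)**2)/(2 + (-1)**2))**4 = ((4 + 1)/(2 + 1))**4 = (5/3)**4 = 625/81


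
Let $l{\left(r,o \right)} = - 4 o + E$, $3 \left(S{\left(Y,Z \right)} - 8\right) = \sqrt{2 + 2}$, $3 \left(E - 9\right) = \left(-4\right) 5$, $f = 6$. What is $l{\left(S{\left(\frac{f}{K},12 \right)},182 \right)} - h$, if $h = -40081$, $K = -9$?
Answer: $\frac{118066}{3} \approx 39355.0$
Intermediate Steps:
$E = \frac{7}{3}$ ($E = 9 + \frac{\left(-4\right) 5}{3} = 9 + \frac{1}{3} \left(-20\right) = 9 - \frac{20}{3} = \frac{7}{3} \approx 2.3333$)
$S{\left(Y,Z \right)} = \frac{26}{3}$ ($S{\left(Y,Z \right)} = 8 + \frac{\sqrt{2 + 2}}{3} = 8 + \frac{\sqrt{4}}{3} = 8 + \frac{1}{3} \cdot 2 = 8 + \frac{2}{3} = \frac{26}{3}$)
$l{\left(r,o \right)} = \frac{7}{3} - 4 o$ ($l{\left(r,o \right)} = - 4 o + \frac{7}{3} = \frac{7}{3} - 4 o$)
$l{\left(S{\left(\frac{f}{K},12 \right)},182 \right)} - h = \left(\frac{7}{3} - 728\right) - -40081 = \left(\frac{7}{3} - 728\right) + 40081 = - \frac{2177}{3} + 40081 = \frac{118066}{3}$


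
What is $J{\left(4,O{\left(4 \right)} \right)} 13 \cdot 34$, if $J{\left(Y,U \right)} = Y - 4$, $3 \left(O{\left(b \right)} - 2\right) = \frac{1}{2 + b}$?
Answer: $0$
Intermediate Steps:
$O{\left(b \right)} = 2 + \frac{1}{3 \left(2 + b\right)}$
$J{\left(Y,U \right)} = -4 + Y$
$J{\left(4,O{\left(4 \right)} \right)} 13 \cdot 34 = \left(-4 + 4\right) 13 \cdot 34 = 0 \cdot 13 \cdot 34 = 0 \cdot 34 = 0$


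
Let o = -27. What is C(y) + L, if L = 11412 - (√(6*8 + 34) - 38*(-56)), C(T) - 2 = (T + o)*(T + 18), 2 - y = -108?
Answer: 19910 - √82 ≈ 19901.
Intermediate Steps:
y = 110 (y = 2 - 1*(-108) = 2 + 108 = 110)
C(T) = 2 + (-27 + T)*(18 + T) (C(T) = 2 + (T - 27)*(T + 18) = 2 + (-27 + T)*(18 + T))
L = 9284 - √82 (L = 11412 - (√(48 + 34) + 2128) = 11412 - (√82 + 2128) = 11412 - (2128 + √82) = 11412 + (-2128 - √82) = 9284 - √82 ≈ 9274.9)
C(y) + L = (-484 + 110² - 9*110) + (9284 - √82) = (-484 + 12100 - 990) + (9284 - √82) = 10626 + (9284 - √82) = 19910 - √82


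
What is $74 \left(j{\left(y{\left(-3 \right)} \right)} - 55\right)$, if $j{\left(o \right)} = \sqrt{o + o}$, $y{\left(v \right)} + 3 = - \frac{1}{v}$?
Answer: $-4070 + \frac{296 i \sqrt{3}}{3} \approx -4070.0 + 170.9 i$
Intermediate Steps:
$y{\left(v \right)} = -3 - \frac{1}{v}$
$j{\left(o \right)} = \sqrt{2} \sqrt{o}$ ($j{\left(o \right)} = \sqrt{2 o} = \sqrt{2} \sqrt{o}$)
$74 \left(j{\left(y{\left(-3 \right)} \right)} - 55\right) = 74 \left(\sqrt{2} \sqrt{-3 - \frac{1}{-3}} - 55\right) = 74 \left(\sqrt{2} \sqrt{-3 - - \frac{1}{3}} - 55\right) = 74 \left(\sqrt{2} \sqrt{-3 + \frac{1}{3}} - 55\right) = 74 \left(\sqrt{2} \sqrt{- \frac{8}{3}} - 55\right) = 74 \left(\sqrt{2} \frac{2 i \sqrt{6}}{3} - 55\right) = 74 \left(\frac{4 i \sqrt{3}}{3} - 55\right) = 74 \left(-55 + \frac{4 i \sqrt{3}}{3}\right) = -4070 + \frac{296 i \sqrt{3}}{3}$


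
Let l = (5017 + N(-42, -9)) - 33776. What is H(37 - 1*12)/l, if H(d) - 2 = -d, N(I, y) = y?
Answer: 23/28768 ≈ 0.00079950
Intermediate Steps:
H(d) = 2 - d
l = -28768 (l = (5017 - 9) - 33776 = 5008 - 33776 = -28768)
H(37 - 1*12)/l = (2 - (37 - 1*12))/(-28768) = (2 - (37 - 12))*(-1/28768) = (2 - 1*25)*(-1/28768) = (2 - 25)*(-1/28768) = -23*(-1/28768) = 23/28768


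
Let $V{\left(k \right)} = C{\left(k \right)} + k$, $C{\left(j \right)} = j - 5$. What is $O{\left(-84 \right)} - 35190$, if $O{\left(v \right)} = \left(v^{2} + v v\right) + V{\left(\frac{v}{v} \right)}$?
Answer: $-21081$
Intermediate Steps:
$C{\left(j \right)} = -5 + j$
$V{\left(k \right)} = -5 + 2 k$ ($V{\left(k \right)} = \left(-5 + k\right) + k = -5 + 2 k$)
$O{\left(v \right)} = -3 + 2 v^{2}$ ($O{\left(v \right)} = \left(v^{2} + v v\right) - \left(5 - 2 \frac{v}{v}\right) = \left(v^{2} + v^{2}\right) + \left(-5 + 2 \cdot 1\right) = 2 v^{2} + \left(-5 + 2\right) = 2 v^{2} - 3 = -3 + 2 v^{2}$)
$O{\left(-84 \right)} - 35190 = \left(-3 + 2 \left(-84\right)^{2}\right) - 35190 = \left(-3 + 2 \cdot 7056\right) - 35190 = \left(-3 + 14112\right) - 35190 = 14109 - 35190 = -21081$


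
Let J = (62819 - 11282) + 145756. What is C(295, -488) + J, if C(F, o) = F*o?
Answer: 53333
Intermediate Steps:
J = 197293 (J = 51537 + 145756 = 197293)
C(295, -488) + J = 295*(-488) + 197293 = -143960 + 197293 = 53333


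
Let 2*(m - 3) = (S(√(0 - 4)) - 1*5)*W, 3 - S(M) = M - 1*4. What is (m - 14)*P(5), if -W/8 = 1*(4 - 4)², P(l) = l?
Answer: -55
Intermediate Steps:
S(M) = 7 - M (S(M) = 3 - (M - 1*4) = 3 - (M - 4) = 3 - (-4 + M) = 3 + (4 - M) = 7 - M)
W = 0 (W = -8*(4 - 4)² = -8*0² = -8*0 = 0)
m = 3 (m = 3 + (((7 - √(0 - 4)) - 1*5)*0)/2 = 3 + (((7 - √(-4)) - 5)*0)/2 = 3 + (((7 - 2*I) - 5)*0)/2 = 3 + ((2 - 2*I)*0)/2 = 3 + (½)*0 = 3 + 0 = 3)
(m - 14)*P(5) = (3 - 14)*5 = -11*5 = -55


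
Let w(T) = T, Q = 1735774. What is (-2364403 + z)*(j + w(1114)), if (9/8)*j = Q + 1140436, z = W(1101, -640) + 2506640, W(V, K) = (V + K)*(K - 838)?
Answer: -4136802306142/3 ≈ -1.3789e+12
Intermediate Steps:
W(V, K) = (-838 + K)*(K + V) (W(V, K) = (K + V)*(-838 + K) = (-838 + K)*(K + V))
z = 1825282 (z = ((-640)² - 838*(-640) - 838*1101 - 640*1101) + 2506640 = (409600 + 536320 - 922638 - 704640) + 2506640 = -681358 + 2506640 = 1825282)
j = 23009680/9 (j = 8*(1735774 + 1140436)/9 = (8/9)*2876210 = 23009680/9 ≈ 2.5566e+6)
(-2364403 + z)*(j + w(1114)) = (-2364403 + 1825282)*(23009680/9 + 1114) = -539121*23019706/9 = -4136802306142/3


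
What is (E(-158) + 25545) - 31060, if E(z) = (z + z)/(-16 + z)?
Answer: -479647/87 ≈ -5513.2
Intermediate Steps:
E(z) = 2*z/(-16 + z) (E(z) = (2*z)/(-16 + z) = 2*z/(-16 + z))
(E(-158) + 25545) - 31060 = (2*(-158)/(-16 - 158) + 25545) - 31060 = (2*(-158)/(-174) + 25545) - 31060 = (2*(-158)*(-1/174) + 25545) - 31060 = (158/87 + 25545) - 31060 = 2222573/87 - 31060 = -479647/87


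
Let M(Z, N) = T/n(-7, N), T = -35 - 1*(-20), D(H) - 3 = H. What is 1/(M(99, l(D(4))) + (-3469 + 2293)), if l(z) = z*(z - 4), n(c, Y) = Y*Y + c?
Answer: -434/510399 ≈ -0.00085032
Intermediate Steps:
n(c, Y) = c + Y² (n(c, Y) = Y² + c = c + Y²)
D(H) = 3 + H
T = -15 (T = -35 + 20 = -15)
l(z) = z*(-4 + z)
M(Z, N) = -15/(-7 + N²)
1/(M(99, l(D(4))) + (-3469 + 2293)) = 1/(-15/(-7 + ((3 + 4)*(-4 + (3 + 4)))²) + (-3469 + 2293)) = 1/(-15/(-7 + (7*(-4 + 7))²) - 1176) = 1/(-15/(-7 + (7*3)²) - 1176) = 1/(-15/(-7 + 21²) - 1176) = 1/(-15/(-7 + 441) - 1176) = 1/(-15/434 - 1176) = 1/(-510399/434) = -434/510399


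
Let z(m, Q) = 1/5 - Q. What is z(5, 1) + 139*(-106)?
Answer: -73674/5 ≈ -14735.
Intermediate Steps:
z(m, Q) = ⅕ - Q
z(5, 1) + 139*(-106) = (⅕ - 1*1) + 139*(-106) = (⅕ - 1) - 14734 = -⅘ - 14734 = -73674/5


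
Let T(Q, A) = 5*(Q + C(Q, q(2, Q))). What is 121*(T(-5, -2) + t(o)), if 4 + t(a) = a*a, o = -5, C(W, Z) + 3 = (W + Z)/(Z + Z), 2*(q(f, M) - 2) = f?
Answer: -7502/3 ≈ -2500.7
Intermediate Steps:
q(f, M) = 2 + f/2
C(W, Z) = -3 + (W + Z)/(2*Z) (C(W, Z) = -3 + (W + Z)/(Z + Z) = -3 + (W + Z)/((2*Z)) = -3 + (W + Z)*(1/(2*Z)) = -3 + (W + Z)/(2*Z))
T(Q, A) = -25/2 + 35*Q/6 (T(Q, A) = 5*(Q + (Q - 5*(2 + (1/2)*2))/(2*(2 + (1/2)*2))) = 5*(Q + (Q - 5*(2 + 1))/(2*(2 + 1))) = 5*(Q + (1/2)*(Q - 5*3)/3) = 5*(Q + (1/2)*(1/3)*(Q - 15)) = 5*(Q + (1/2)*(1/3)*(-15 + Q)) = 5*(Q + (-5/2 + Q/6)) = 5*(-5/2 + 7*Q/6) = -25/2 + 35*Q/6)
t(a) = -4 + a**2 (t(a) = -4 + a*a = -4 + a**2)
121*(T(-5, -2) + t(o)) = 121*((-25/2 + (35/6)*(-5)) + (-4 + (-5)**2)) = 121*((-25/2 - 175/6) + (-4 + 25)) = 121*(-125/3 + 21) = 121*(-62/3) = -7502/3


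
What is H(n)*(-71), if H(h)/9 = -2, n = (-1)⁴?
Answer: 1278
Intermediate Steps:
n = 1
H(h) = -18 (H(h) = 9*(-2) = -18)
H(n)*(-71) = -18*(-71) = 1278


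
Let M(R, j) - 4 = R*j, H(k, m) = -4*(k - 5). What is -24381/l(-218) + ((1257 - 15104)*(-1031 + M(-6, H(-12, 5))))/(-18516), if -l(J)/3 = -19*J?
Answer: -41076451829/38346636 ≈ -1071.2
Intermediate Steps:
H(k, m) = 20 - 4*k (H(k, m) = -4*(-5 + k) = 20 - 4*k)
l(J) = 57*J (l(J) = -(-57)*J = 57*J)
M(R, j) = 4 + R*j
-24381/l(-218) + ((1257 - 15104)*(-1031 + M(-6, H(-12, 5))))/(-18516) = -24381/(57*(-218)) + ((1257 - 15104)*(-1031 + (4 - 6*(20 - 4*(-12)))))/(-18516) = -24381/(-12426) - 13847*(-1031 + (4 - 6*(20 + 48)))*(-1/18516) = -24381*(-1/12426) - 13847*(-1031 + (4 - 6*68))*(-1/18516) = 8127/4142 - 13847*(-1031 + (4 - 408))*(-1/18516) = 8127/4142 - 13847*(-1031 - 404)*(-1/18516) = 8127/4142 - 13847*(-1435)*(-1/18516) = 8127/4142 + 19870445*(-1/18516) = 8127/4142 - 19870445/18516 = -41076451829/38346636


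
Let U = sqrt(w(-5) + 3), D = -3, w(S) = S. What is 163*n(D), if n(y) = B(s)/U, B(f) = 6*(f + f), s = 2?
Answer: -1956*I*sqrt(2) ≈ -2766.2*I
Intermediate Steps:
U = I*sqrt(2) (U = sqrt(-5 + 3) = sqrt(-2) = I*sqrt(2) ≈ 1.4142*I)
B(f) = 12*f (B(f) = 6*(2*f) = 12*f)
n(y) = -12*I*sqrt(2) (n(y) = (12*2)/((I*sqrt(2))) = 24*(-I*sqrt(2)/2) = -12*I*sqrt(2))
163*n(D) = 163*(-12*I*sqrt(2)) = -1956*I*sqrt(2)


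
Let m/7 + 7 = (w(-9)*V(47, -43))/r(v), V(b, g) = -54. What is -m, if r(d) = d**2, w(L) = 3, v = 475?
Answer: 11056759/225625 ≈ 49.005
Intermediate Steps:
m = -11056759/225625 (m = -49 + 7*((3*(-54))/(475**2)) = -49 + 7*(-162/225625) = -49 - 1134/225625 = -11056759/225625 ≈ -49.005)
-m = -1*(-11056759/225625) = 11056759/225625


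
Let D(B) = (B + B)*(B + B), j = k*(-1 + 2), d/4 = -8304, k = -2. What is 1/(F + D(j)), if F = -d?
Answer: 1/33232 ≈ 3.0091e-5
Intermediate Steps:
d = -33216 (d = 4*(-8304) = -33216)
j = -2 (j = -2*(-1 + 2) = -2*1 = -2)
D(B) = 4*B² (D(B) = (2*B)*(2*B) = 4*B²)
F = 33216 (F = -1*(-33216) = 33216)
1/(F + D(j)) = 1/(33216 + 4*(-2)²) = 1/(33216 + 4*4) = 1/(33216 + 16) = 1/33232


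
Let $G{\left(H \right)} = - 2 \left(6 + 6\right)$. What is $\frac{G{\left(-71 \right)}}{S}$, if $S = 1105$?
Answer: $- \frac{24}{1105} \approx -0.021719$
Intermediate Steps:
$G{\left(H \right)} = -24$ ($G{\left(H \right)} = \left(-2\right) 12 = -24$)
$\frac{G{\left(-71 \right)}}{S} = - \frac{24}{1105}$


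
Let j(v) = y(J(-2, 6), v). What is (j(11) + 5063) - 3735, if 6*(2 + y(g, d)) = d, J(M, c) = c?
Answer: 7967/6 ≈ 1327.8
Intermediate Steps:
y(g, d) = -2 + d/6
j(v) = -2 + v/6
(j(11) + 5063) - 3735 = ((-2 + (⅙)*11) + 5063) - 3735 = ((-2 + 11/6) + 5063) - 3735 = (-⅙ + 5063) - 3735 = 30377/6 - 3735 = 7967/6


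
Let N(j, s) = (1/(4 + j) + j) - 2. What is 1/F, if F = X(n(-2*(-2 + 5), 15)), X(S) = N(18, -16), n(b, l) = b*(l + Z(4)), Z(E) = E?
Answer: 22/353 ≈ 0.062323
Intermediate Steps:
N(j, s) = -2 + j + 1/(4 + j) (N(j, s) = (j + 1/(4 + j)) - 2 = -2 + j + 1/(4 + j))
n(b, l) = b*(4 + l) (n(b, l) = b*(l + 4) = b*(4 + l))
X(S) = 353/22 (X(S) = (-7 + 18² + 2*18)/(4 + 18) = (-7 + 324 + 36)/22 = (1/22)*353 = 353/22)
F = 353/22 ≈ 16.045
1/F = 1/(353/22) = 22/353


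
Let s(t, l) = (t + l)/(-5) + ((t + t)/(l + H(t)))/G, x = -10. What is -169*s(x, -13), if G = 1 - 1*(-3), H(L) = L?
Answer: -93626/115 ≈ -814.14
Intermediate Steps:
G = 4 (G = 1 + 3 = 4)
s(t, l) = -l/5 - t/5 + t/(2*(l + t)) (s(t, l) = (t + l)/(-5) + ((t + t)/(l + t))/4 = (l + t)*(-⅕) + ((2*t)/(l + t))*(¼) = (-l/5 - t/5) + (2*t/(l + t))*(¼) = (-l/5 - t/5) + t/(2*(l + t)) = -l/5 - t/5 + t/(2*(l + t)))
-169*s(x, -13) = -169*((½)*(-10) - ⅕*(-13)² - ⅕*(-10)² - ⅖*(-13)*(-10))/(-13 - 10) = -169*(-5 - ⅕*169 - ⅕*100 - 52)/(-23) = -(-169)*(-5 - 169/5 - 20 - 52)/23 = -(-169)*(-554)/(23*5) = -169*554/115 = -93626/115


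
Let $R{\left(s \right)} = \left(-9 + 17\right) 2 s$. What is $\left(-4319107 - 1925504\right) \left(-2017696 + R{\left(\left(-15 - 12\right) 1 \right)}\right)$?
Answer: $12602424308208$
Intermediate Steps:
$R{\left(s \right)} = 16 s$ ($R{\left(s \right)} = 8 \cdot 2 s = 16 s$)
$\left(-4319107 - 1925504\right) \left(-2017696 + R{\left(\left(-15 - 12\right) 1 \right)}\right) = \left(-4319107 - 1925504\right) \left(-2017696 + 16 \left(-15 - 12\right) 1\right) = - 6244611 \left(-2017696 + 16 \left(\left(-27\right) 1\right)\right) = - 6244611 \left(-2017696 + 16 \left(-27\right)\right) = - 6244611 \left(-2017696 - 432\right) = \left(-6244611\right) \left(-2018128\right) = 12602424308208$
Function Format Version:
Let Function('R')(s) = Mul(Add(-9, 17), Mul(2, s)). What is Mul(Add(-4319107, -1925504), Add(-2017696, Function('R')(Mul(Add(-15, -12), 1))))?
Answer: 12602424308208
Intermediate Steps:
Function('R')(s) = Mul(16, s) (Function('R')(s) = Mul(8, Mul(2, s)) = Mul(16, s))
Mul(Add(-4319107, -1925504), Add(-2017696, Function('R')(Mul(Add(-15, -12), 1)))) = Mul(Add(-4319107, -1925504), Add(-2017696, Mul(16, Mul(Add(-15, -12), 1)))) = Mul(-6244611, Add(-2017696, Mul(16, Mul(-27, 1)))) = Mul(-6244611, Add(-2017696, Mul(16, -27))) = Mul(-6244611, Add(-2017696, -432)) = Mul(-6244611, -2018128) = 12602424308208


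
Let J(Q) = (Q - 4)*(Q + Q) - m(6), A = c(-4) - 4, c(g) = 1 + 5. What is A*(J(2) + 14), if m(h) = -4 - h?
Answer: 32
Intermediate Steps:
c(g) = 6
A = 2 (A = 6 - 4 = 2)
J(Q) = 10 + 2*Q*(-4 + Q) (J(Q) = (Q - 4)*(Q + Q) - (-4 - 1*6) = (-4 + Q)*(2*Q) - (-4 - 6) = 2*Q*(-4 + Q) - 1*(-10) = 2*Q*(-4 + Q) + 10 = 10 + 2*Q*(-4 + Q))
A*(J(2) + 14) = 2*((10 - 8*2 + 2*2**2) + 14) = 2*((10 - 16 + 2*4) + 14) = 2*((10 - 16 + 8) + 14) = 2*(2 + 14) = 2*16 = 32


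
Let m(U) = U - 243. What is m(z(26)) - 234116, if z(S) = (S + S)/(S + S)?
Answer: -234358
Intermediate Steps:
z(S) = 1 (z(S) = (2*S)/((2*S)) = (2*S)*(1/(2*S)) = 1)
m(U) = -243 + U
m(z(26)) - 234116 = (-243 + 1) - 234116 = -242 - 234116 = -234358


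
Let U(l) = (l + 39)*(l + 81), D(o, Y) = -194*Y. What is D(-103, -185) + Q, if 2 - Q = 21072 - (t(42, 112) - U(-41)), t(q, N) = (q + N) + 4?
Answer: 15058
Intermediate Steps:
t(q, N) = 4 + N + q (t(q, N) = (N + q) + 4 = 4 + N + q)
U(l) = (39 + l)*(81 + l)
Q = -20832 (Q = 2 - (21072 - ((4 + 112 + 42) - (3159 + (-41)**2 + 120*(-41)))) = 2 - (21072 - (158 - (3159 + 1681 - 4920))) = 2 - (21072 - (158 - 1*(-80))) = 2 - (21072 - (158 + 80)) = 2 - (21072 - 1*238) = 2 - (21072 - 238) = 2 - 1*20834 = 2 - 20834 = -20832)
D(-103, -185) + Q = -194*(-185) - 20832 = 35890 - 20832 = 15058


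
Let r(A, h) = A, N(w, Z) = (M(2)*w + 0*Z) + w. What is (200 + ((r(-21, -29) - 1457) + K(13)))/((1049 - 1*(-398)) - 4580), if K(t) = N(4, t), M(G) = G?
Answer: 1266/3133 ≈ 0.40409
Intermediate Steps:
N(w, Z) = 3*w (N(w, Z) = (2*w + 0*Z) + w = (2*w + 0) + w = 2*w + w = 3*w)
K(t) = 12 (K(t) = 3*4 = 12)
(200 + ((r(-21, -29) - 1457) + K(13)))/((1049 - 1*(-398)) - 4580) = (200 + ((-21 - 1457) + 12))/((1049 - 1*(-398)) - 4580) = (200 + (-1478 + 12))/((1049 + 398) - 4580) = (200 - 1466)/(1447 - 4580) = -1266/(-3133) = -1266*(-1/3133) = 1266/3133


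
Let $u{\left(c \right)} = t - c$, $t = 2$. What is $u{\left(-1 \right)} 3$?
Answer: $9$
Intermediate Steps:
$u{\left(c \right)} = 2 - c$
$u{\left(-1 \right)} 3 = \left(2 - -1\right) 3 = \left(2 + 1\right) 3 = 3 \cdot 3 = 9$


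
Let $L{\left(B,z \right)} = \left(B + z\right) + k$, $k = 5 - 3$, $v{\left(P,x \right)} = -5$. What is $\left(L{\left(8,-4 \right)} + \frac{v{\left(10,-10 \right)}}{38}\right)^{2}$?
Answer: $\frac{49729}{1444} \approx 34.438$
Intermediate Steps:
$k = 2$ ($k = 5 - 3 = 2$)
$L{\left(B,z \right)} = 2 + B + z$ ($L{\left(B,z \right)} = \left(B + z\right) + 2 = 2 + B + z$)
$\left(L{\left(8,-4 \right)} + \frac{v{\left(10,-10 \right)}}{38}\right)^{2} = \left(\left(2 + 8 - 4\right) - \frac{5}{38}\right)^{2} = \left(6 - \frac{5}{38}\right)^{2} = \left(\frac{223}{38}\right)^{2} = \frac{49729}{1444}$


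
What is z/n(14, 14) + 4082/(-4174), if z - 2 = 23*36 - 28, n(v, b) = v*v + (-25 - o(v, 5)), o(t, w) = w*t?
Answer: 1467633/210787 ≈ 6.9626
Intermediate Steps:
o(t, w) = t*w
n(v, b) = -25 + v² - 5*v (n(v, b) = v*v + (-25 - v*5) = v² + (-25 - 5*v) = -25 + v² - 5*v)
z = 802 (z = 2 + (23*36 - 28) = 2 + (828 - 28) = 2 + 800 = 802)
z/n(14, 14) + 4082/(-4174) = 802/(-25 + 14² - 5*14) + 4082/(-4174) = 802/(-25 + 196 - 70) + 4082*(-1/4174) = 802/101 - 2041/2087 = 1467633/210787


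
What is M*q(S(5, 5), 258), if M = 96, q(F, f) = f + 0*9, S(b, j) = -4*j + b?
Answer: 24768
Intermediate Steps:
S(b, j) = b - 4*j
q(F, f) = f (q(F, f) = f + 0 = f)
M*q(S(5, 5), 258) = 96*258 = 24768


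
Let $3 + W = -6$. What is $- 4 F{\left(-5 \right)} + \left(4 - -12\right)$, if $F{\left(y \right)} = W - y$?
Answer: $32$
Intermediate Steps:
$W = -9$ ($W = -3 - 6 = -9$)
$F{\left(y \right)} = -9 - y$
$- 4 F{\left(-5 \right)} + \left(4 - -12\right) = - 4 \left(-9 - -5\right) + \left(4 - -12\right) = - 4 \left(-9 + 5\right) + \left(4 + 12\right) = \left(-4\right) \left(-4\right) + 16 = 16 + 16 = 32$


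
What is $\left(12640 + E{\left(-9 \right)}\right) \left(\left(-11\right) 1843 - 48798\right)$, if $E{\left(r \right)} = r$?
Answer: $-872435801$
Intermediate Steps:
$\left(12640 + E{\left(-9 \right)}\right) \left(\left(-11\right) 1843 - 48798\right) = \left(12640 - 9\right) \left(\left(-11\right) 1843 - 48798\right) = 12631 \left(-20273 - 48798\right) = 12631 \left(-69071\right) = -872435801$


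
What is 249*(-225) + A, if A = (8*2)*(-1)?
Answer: -56041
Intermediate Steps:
A = -16 (A = 16*(-1) = -16)
249*(-225) + A = 249*(-225) - 16 = -56025 - 16 = -56041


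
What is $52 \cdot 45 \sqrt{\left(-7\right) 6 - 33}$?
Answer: $11700 i \sqrt{3} \approx 20265.0 i$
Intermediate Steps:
$52 \cdot 45 \sqrt{\left(-7\right) 6 - 33} = 2340 \sqrt{-42 - 33} = 2340 \sqrt{-75} = 2340 \cdot 5 i \sqrt{3} = 11700 i \sqrt{3}$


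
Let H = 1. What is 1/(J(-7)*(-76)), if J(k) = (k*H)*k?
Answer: -1/3724 ≈ -0.00026853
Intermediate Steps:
J(k) = k² (J(k) = (k*1)*k = k*k = k²)
1/(J(-7)*(-76)) = 1/((-7)²*(-76)) = 1/(49*(-76)) = 1/(-3724) = -1/3724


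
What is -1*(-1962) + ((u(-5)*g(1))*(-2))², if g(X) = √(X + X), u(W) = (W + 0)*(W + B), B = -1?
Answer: 9162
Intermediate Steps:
u(W) = W*(-1 + W) (u(W) = (W + 0)*(W - 1) = W*(-1 + W))
g(X) = √2*√X (g(X) = √(2*X) = √2*√X)
-1*(-1962) + ((u(-5)*g(1))*(-2))² = -1*(-1962) + (((-5*(-1 - 5))*(√2*√1))*(-2))² = 1962 + (((-5*(-6))*(√2*1))*(-2))² = 1962 + ((30*√2)*(-2))² = 1962 + (-60*√2)² = 1962 + 7200 = 9162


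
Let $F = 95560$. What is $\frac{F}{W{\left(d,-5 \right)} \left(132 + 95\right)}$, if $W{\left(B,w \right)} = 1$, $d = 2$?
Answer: $\frac{95560}{227} \approx 420.97$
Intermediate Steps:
$\frac{F}{W{\left(d,-5 \right)} \left(132 + 95\right)} = \frac{95560}{1 \left(132 + 95\right)} = \frac{95560}{1 \cdot 227} = \frac{95560}{227}$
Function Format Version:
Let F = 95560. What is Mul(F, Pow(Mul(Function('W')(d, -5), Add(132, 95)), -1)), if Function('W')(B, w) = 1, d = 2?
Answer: Rational(95560, 227) ≈ 420.97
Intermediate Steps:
Mul(F, Pow(Mul(Function('W')(d, -5), Add(132, 95)), -1)) = Mul(95560, Pow(Mul(1, Add(132, 95)), -1)) = Mul(95560, Pow(Mul(1, 227), -1)) = Mul(95560, Pow(227, -1)) = Mul(95560, Rational(1, 227)) = Rational(95560, 227)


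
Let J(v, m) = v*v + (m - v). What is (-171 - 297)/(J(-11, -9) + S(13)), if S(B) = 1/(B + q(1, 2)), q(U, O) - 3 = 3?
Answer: -4446/1169 ≈ -3.8032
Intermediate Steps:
q(U, O) = 6 (q(U, O) = 3 + 3 = 6)
S(B) = 1/(6 + B) (S(B) = 1/(B + 6) = 1/(6 + B))
J(v, m) = m + v² - v (J(v, m) = v² + (m - v) = m + v² - v)
(-171 - 297)/(J(-11, -9) + S(13)) = (-171 - 297)/((-9 + (-11)² - 1*(-11)) + 1/(6 + 13)) = -468/((-9 + 121 + 11) + 1/19) = -468/(123 + 1/19) = -468/2338/19 = -468*19/2338 = -4446/1169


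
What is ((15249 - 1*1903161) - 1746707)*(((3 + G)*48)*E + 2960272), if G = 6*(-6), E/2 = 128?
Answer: -9285608313392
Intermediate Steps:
E = 256 (E = 2*128 = 256)
G = -36
((15249 - 1*1903161) - 1746707)*(((3 + G)*48)*E + 2960272) = ((15249 - 1*1903161) - 1746707)*(((3 - 36)*48)*256 + 2960272) = ((15249 - 1903161) - 1746707)*(-33*48*256 + 2960272) = (-1887912 - 1746707)*(-1584*256 + 2960272) = -3634619*(-405504 + 2960272) = -3634619*2554768 = -9285608313392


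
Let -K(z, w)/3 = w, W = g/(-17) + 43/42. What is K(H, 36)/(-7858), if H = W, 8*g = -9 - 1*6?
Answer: 54/3929 ≈ 0.013744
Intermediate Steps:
g = -15/8 (g = (-9 - 1*6)/8 = (-9 - 6)/8 = (1/8)*(-15) = -15/8 ≈ -1.8750)
W = 3239/2856 (W = -15/8/(-17) + 43/42 = -15/8*(-1/17) + 43*(1/42) = 15/136 + 43/42 = 3239/2856 ≈ 1.1341)
H = 3239/2856 ≈ 1.1341
K(z, w) = -3*w
K(H, 36)/(-7858) = -3*36/(-7858) = -108*(-1/7858) = 54/3929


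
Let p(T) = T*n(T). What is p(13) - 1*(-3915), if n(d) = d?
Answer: 4084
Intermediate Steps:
p(T) = T**2 (p(T) = T*T = T**2)
p(13) - 1*(-3915) = 13**2 - 1*(-3915) = 169 + 3915 = 4084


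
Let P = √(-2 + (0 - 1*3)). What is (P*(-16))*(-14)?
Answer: 224*I*√5 ≈ 500.88*I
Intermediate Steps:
P = I*√5 (P = √(-2 + (0 - 3)) = √(-2 - 3) = √(-5) = I*√5 ≈ 2.2361*I)
(P*(-16))*(-14) = ((I*√5)*(-16))*(-14) = -16*I*√5*(-14) = 224*I*√5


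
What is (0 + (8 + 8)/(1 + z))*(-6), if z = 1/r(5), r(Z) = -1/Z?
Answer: 24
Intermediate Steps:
z = -5 (z = 1/(-1/5) = -5)
(0 + (8 + 8)/(1 + z))*(-6) = (0 + (8 + 8)/(1 - 5))*(-6) = (0 + 16/(-4))*(-6) = (0 + 16*(-1/4))*(-6) = (0 - 4)*(-6) = -4*(-6) = 24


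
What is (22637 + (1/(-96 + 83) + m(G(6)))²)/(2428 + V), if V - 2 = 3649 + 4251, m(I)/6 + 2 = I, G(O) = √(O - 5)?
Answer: 1915947/872885 ≈ 2.1950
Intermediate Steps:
G(O) = √(-5 + O)
m(I) = -12 + 6*I
V = 7902 (V = 2 + (3649 + 4251) = 2 + 7900 = 7902)
(22637 + (1/(-96 + 83) + m(G(6)))²)/(2428 + V) = (22637 + (1/(-96 + 83) + (-12 + 6*√(-5 + 6)))²)/(2428 + 7902) = (22637 + (1/(-13) + (-12 + 6*√1))²)/10330 = (22637 + (-1/13 + (-12 + 6*1))²)*(1/10330) = (22637 + (-1/13 + (-12 + 6))²)*(1/10330) = (22637 + (-1/13 - 6)²)*(1/10330) = (22637 + (-79/13)²)*(1/10330) = (22637 + 6241/169)*(1/10330) = (3831894/169)*(1/10330) = 1915947/872885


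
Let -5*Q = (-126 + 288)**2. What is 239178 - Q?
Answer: 1222134/5 ≈ 2.4443e+5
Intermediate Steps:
Q = -26244/5 (Q = -(-126 + 288)**2/5 = -1/5*162**2 = -1/5*26244 = -26244/5 ≈ -5248.8)
239178 - Q = 239178 - 1*(-26244/5) = 239178 + 26244/5 = 1222134/5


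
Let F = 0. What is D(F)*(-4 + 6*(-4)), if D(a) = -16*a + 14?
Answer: -392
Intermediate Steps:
D(a) = 14 - 16*a
D(F)*(-4 + 6*(-4)) = (14 - 16*0)*(-4 + 6*(-4)) = (14 + 0)*(-4 - 24) = 14*(-28) = -392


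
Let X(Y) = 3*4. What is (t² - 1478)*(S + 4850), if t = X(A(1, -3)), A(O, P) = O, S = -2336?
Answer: -3353676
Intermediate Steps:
X(Y) = 12
t = 12
(t² - 1478)*(S + 4850) = (12² - 1478)*(-2336 + 4850) = (144 - 1478)*2514 = -1334*2514 = -3353676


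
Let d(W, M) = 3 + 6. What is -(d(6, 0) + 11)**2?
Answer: -400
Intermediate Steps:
d(W, M) = 9
-(d(6, 0) + 11)**2 = -(9 + 11)**2 = -1*20**2 = -1*400 = -400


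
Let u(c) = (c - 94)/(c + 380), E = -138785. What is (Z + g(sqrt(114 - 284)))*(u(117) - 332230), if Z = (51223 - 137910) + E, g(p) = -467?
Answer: 5329522949499/71 ≈ 7.5064e+10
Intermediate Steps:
u(c) = (-94 + c)/(380 + c)
Z = -225472 (Z = (51223 - 137910) - 138785 = -86687 - 138785 = -225472)
(Z + g(sqrt(114 - 284)))*(u(117) - 332230) = (-225472 - 467)*((-94 + 117)/(380 + 117) - 332230) = -225939*(23/497 - 332230) = -225939*(-165118287/497) = 5329522949499/71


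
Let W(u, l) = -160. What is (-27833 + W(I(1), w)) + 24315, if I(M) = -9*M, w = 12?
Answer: -3678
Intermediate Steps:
(-27833 + W(I(1), w)) + 24315 = (-27833 - 160) + 24315 = -27993 + 24315 = -3678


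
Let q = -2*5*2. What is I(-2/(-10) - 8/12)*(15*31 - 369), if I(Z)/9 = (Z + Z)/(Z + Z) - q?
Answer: 18144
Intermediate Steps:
q = -20 (q = -10*2 = -20)
I(Z) = 189 (I(Z) = 9*((Z + Z)/(Z + Z) - 1*(-20)) = 9*((2*Z)/((2*Z)) + 20) = 9*((2*Z)*(1/(2*Z)) + 20) = 9*(1 + 20) = 9*21 = 189)
I(-2/(-10) - 8/12)*(15*31 - 369) = 189*(15*31 - 369) = 189*(465 - 369) = 189*96 = 18144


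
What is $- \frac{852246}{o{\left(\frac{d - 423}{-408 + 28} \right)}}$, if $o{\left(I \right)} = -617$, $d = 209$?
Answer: $\frac{852246}{617} \approx 1381.3$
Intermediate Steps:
$- \frac{852246}{o{\left(\frac{d - 423}{-408 + 28} \right)}} = - \frac{852246}{-617} = \left(-852246\right) \left(- \frac{1}{617}\right) = \frac{852246}{617}$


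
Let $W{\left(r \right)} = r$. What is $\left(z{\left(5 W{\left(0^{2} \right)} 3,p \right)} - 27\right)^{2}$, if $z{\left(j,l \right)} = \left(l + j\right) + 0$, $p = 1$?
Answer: $676$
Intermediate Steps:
$z{\left(j,l \right)} = j + l$ ($z{\left(j,l \right)} = \left(j + l\right) + 0 = j + l$)
$\left(z{\left(5 W{\left(0^{2} \right)} 3,p \right)} - 27\right)^{2} = \left(\left(5 \cdot 0^{2} \cdot 3 + 1\right) - 27\right)^{2} = \left(\left(5 \cdot 0 \cdot 3 + 1\right) - 27\right)^{2} = \left(\left(0 \cdot 3 + 1\right) - 27\right)^{2} = \left(\left(0 + 1\right) - 27\right)^{2} = \left(1 - 27\right)^{2} = \left(-26\right)^{2} = 676$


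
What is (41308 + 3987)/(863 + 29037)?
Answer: 9059/5980 ≈ 1.5149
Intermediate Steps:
(41308 + 3987)/(863 + 29037) = 45295/29900 = 45295*(1/29900) = 9059/5980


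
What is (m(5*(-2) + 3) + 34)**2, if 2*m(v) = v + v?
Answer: 729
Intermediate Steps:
m(v) = v (m(v) = (v + v)/2 = (2*v)/2 = v)
(m(5*(-2) + 3) + 34)**2 = ((5*(-2) + 3) + 34)**2 = ((-10 + 3) + 34)**2 = (-7 + 34)**2 = 27**2 = 729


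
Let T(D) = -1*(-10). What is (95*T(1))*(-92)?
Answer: -87400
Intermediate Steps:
T(D) = 10
(95*T(1))*(-92) = (95*10)*(-92) = 950*(-92) = -87400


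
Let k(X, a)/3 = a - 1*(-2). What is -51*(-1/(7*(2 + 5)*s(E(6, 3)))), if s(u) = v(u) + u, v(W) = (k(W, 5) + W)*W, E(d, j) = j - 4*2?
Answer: -3/245 ≈ -0.012245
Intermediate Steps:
k(X, a) = 6 + 3*a (k(X, a) = 3*(a - 1*(-2)) = 3*(a + 2) = 3*(2 + a) = 6 + 3*a)
E(d, j) = -8 + j (E(d, j) = j - 8 = -8 + j)
v(W) = W*(21 + W) (v(W) = ((6 + 3*5) + W)*W = ((6 + 15) + W)*W = (21 + W)*W = W*(21 + W))
s(u) = u + u*(21 + u) (s(u) = u*(21 + u) + u = u + u*(21 + u))
-51*(-1/(7*(2 + 5)*s(E(6, 3)))) = -51*(-1/(7*(-8 + 3)*(2 + 5)*(22 + (-8 + 3)))) = -51*1/(245*(22 - 5)) = -51/(-(-35)*17*7) = -51/(-7*(-85)*7) = -51/(595*7) = -51/4165 = -51*1/4165 = -3/245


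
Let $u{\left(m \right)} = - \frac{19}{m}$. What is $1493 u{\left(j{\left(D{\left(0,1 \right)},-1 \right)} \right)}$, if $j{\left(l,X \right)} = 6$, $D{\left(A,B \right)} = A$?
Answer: $- \frac{28367}{6} \approx -4727.8$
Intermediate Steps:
$1493 u{\left(j{\left(D{\left(0,1 \right)},-1 \right)} \right)} = 1493 \left(- \frac{19}{6}\right) = - \frac{28367}{6}$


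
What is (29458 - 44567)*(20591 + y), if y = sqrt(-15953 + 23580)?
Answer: -311109419 - 15109*sqrt(7627) ≈ -3.1243e+8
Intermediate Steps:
y = sqrt(7627) ≈ 87.333
(29458 - 44567)*(20591 + y) = (29458 - 44567)*(20591 + sqrt(7627)) = -15109*(20591 + sqrt(7627)) = -311109419 - 15109*sqrt(7627)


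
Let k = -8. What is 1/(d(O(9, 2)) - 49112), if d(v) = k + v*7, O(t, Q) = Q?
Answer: -1/49106 ≈ -2.0364e-5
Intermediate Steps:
d(v) = -8 + 7*v (d(v) = -8 + v*7 = -8 + 7*v)
1/(d(O(9, 2)) - 49112) = 1/((-8 + 7*2) - 49112) = 1/((-8 + 14) - 49112) = 1/(6 - 49112) = 1/(-49106) = -1/49106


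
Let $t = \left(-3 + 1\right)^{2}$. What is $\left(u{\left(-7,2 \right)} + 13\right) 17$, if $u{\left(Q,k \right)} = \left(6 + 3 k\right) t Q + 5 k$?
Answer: $-5321$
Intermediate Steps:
$t = 4$ ($t = \left(-2\right)^{2} = 4$)
$u{\left(Q,k \right)} = 5 k + Q \left(24 + 12 k\right)$ ($u{\left(Q,k \right)} = \left(6 + 3 k\right) 4 Q + 5 k = \left(24 + 12 k\right) Q + 5 k = Q \left(24 + 12 k\right) + 5 k = 5 k + Q \left(24 + 12 k\right)$)
$\left(u{\left(-7,2 \right)} + 13\right) 17 = \left(\left(5 \cdot 2 + 24 \left(-7\right) + 12 \left(-7\right) 2\right) + 13\right) 17 = \left(\left(10 - 168 - 168\right) + 13\right) 17 = \left(-326 + 13\right) 17 = \left(-313\right) 17 = -5321$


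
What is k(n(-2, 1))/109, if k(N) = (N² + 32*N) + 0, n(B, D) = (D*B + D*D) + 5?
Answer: 144/109 ≈ 1.3211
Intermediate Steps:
n(B, D) = 5 + D² + B*D (n(B, D) = (B*D + D²) + 5 = (D² + B*D) + 5 = 5 + D² + B*D)
k(N) = N² + 32*N
k(n(-2, 1))/109 = ((5 + 1² - 2*1)*(32 + (5 + 1² - 2*1)))/109 = ((5 + 1 - 2)*(32 + (5 + 1 - 2)))*(1/109) = (4*(32 + 4))*(1/109) = (4*36)*(1/109) = 144*(1/109) = 144/109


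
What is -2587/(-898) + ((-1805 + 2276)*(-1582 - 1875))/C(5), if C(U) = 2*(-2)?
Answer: 731088077/1796 ≈ 4.0706e+5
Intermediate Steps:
C(U) = -4
-2587/(-898) + ((-1805 + 2276)*(-1582 - 1875))/C(5) = -2587/(-898) + ((-1805 + 2276)*(-1582 - 1875))/(-4) = -2587*(-1/898) + (471*(-3457))*(-¼) = 2587/898 - 1628247*(-¼) = 2587/898 + 1628247/4 = 731088077/1796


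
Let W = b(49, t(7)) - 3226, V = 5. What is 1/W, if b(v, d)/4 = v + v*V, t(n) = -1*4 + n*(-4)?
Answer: -1/2050 ≈ -0.00048780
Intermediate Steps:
t(n) = -4 - 4*n
b(v, d) = 24*v (b(v, d) = 4*(v + v*5) = 4*(v + 5*v) = 4*(6*v) = 24*v)
W = -2050 (W = 24*49 - 3226 = 1176 - 3226 = -2050)
1/W = 1/(-2050) = -1/2050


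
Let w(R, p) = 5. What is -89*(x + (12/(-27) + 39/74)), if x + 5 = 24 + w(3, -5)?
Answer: -1427471/666 ≈ -2143.4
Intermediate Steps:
x = 24 (x = -5 + (24 + 5) = -5 + 29 = 24)
-89*(x + (12/(-27) + 39/74)) = -89*(24 + (12/(-27) + 39/74)) = -89*(24 + (12*(-1/27) + 39*(1/74))) = -89*(24 + (-4/9 + 39/74)) = -89*(24 + 55/666) = -89*16039/666 = -1427471/666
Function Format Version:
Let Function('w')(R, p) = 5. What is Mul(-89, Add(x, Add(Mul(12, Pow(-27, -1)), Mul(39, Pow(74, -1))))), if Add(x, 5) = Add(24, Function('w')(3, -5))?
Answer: Rational(-1427471, 666) ≈ -2143.4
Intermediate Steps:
x = 24 (x = Add(-5, Add(24, 5)) = Add(-5, 29) = 24)
Mul(-89, Add(x, Add(Mul(12, Pow(-27, -1)), Mul(39, Pow(74, -1))))) = Mul(-89, Add(24, Add(Mul(12, Pow(-27, -1)), Mul(39, Pow(74, -1))))) = Mul(-89, Add(24, Add(Mul(12, Rational(-1, 27)), Mul(39, Rational(1, 74))))) = Mul(-89, Add(24, Add(Rational(-4, 9), Rational(39, 74)))) = Mul(-89, Add(24, Rational(55, 666))) = Mul(-89, Rational(16039, 666)) = Rational(-1427471, 666)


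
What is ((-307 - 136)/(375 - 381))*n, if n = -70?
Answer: -15505/3 ≈ -5168.3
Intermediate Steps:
((-307 - 136)/(375 - 381))*n = ((-307 - 136)/(375 - 381))*(-70) = -443/(-6)*(-70) = -443*(-⅙)*(-70) = (443/6)*(-70) = -15505/3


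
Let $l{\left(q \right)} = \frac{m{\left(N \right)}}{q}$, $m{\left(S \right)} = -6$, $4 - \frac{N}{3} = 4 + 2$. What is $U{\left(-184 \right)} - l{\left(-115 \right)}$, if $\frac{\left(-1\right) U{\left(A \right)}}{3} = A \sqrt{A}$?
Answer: $- \frac{6}{115} + 1104 i \sqrt{46} \approx -0.052174 + 7487.7 i$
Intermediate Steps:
$N = -6$ ($N = 12 - 3 \left(4 + 2\right) = 12 - 18 = -6$)
$U{\left(A \right)} = - 3 A^{\frac{3}{2}}$ ($U{\left(A \right)} = - 3 A \sqrt{A} = - 3 A^{\frac{3}{2}}$)
$l{\left(q \right)} = - \frac{6}{q}$
$U{\left(-184 \right)} - l{\left(-115 \right)} = - 3 \left(-184\right)^{\frac{3}{2}} - - \frac{6}{-115} = - 3 \left(- 368 i \sqrt{46}\right) - \left(-6\right) \left(- \frac{1}{115}\right) = 1104 i \sqrt{46} - \frac{6}{115} = - \frac{6}{115} + 1104 i \sqrt{46}$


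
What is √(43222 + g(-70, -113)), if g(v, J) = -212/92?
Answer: √22863219/23 ≈ 207.89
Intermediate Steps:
g(v, J) = -53/23 (g(v, J) = -212*1/92 = -53/23)
√(43222 + g(-70, -113)) = √(43222 - 53/23) = √(994053/23) = √22863219/23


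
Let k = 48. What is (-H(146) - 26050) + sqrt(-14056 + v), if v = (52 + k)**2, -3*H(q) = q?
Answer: -78004/3 + 26*I*sqrt(6) ≈ -26001.0 + 63.687*I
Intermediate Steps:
H(q) = -q/3
v = 10000 (v = (52 + 48)**2 = 100**2 = 10000)
(-H(146) - 26050) + sqrt(-14056 + v) = (-(-1)*146/3 - 26050) + sqrt(-14056 + 10000) = (-1*(-146/3) - 26050) + sqrt(-4056) = (146/3 - 26050) + 26*I*sqrt(6) = -78004/3 + 26*I*sqrt(6)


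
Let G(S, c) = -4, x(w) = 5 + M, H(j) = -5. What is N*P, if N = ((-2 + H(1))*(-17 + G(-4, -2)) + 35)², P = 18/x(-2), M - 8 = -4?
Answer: 66248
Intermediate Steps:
M = 4 (M = 8 - 4 = 4)
x(w) = 9 (x(w) = 5 + 4 = 9)
P = 2 (P = 18/9 = 18*(⅑) = 2)
N = 33124 (N = ((-2 - 5)*(-17 - 4) + 35)² = (-7*(-21) + 35)² = (147 + 35)² = 182² = 33124)
N*P = 33124*2 = 66248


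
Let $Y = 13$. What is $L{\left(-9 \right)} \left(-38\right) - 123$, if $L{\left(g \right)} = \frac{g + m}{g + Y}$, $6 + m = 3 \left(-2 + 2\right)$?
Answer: $\frac{39}{2} \approx 19.5$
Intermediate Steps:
$m = -6$ ($m = -6 + 3 \left(-2 + 2\right) = -6 + 3 \cdot 0 = -6 + 0 = -6$)
$L{\left(g \right)} = \frac{-6 + g}{13 + g}$ ($L{\left(g \right)} = \frac{g - 6}{g + 13} = \frac{-6 + g}{13 + g}$)
$L{\left(-9 \right)} \left(-38\right) - 123 = \frac{-6 - 9}{13 - 9} \left(-38\right) - 123 = \frac{1}{4} \left(-15\right) \left(-38\right) - 123 = \left(- \frac{15}{4}\right) \left(-38\right) - 123 = \frac{285}{2} - 123 = \frac{39}{2}$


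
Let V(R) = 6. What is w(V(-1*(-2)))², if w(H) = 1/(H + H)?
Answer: 1/144 ≈ 0.0069444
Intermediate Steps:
w(H) = 1/(2*H)
w(V(-1*(-2)))² = ((½)/6)² = ((½)*(⅙))² = (1/12)² = 1/144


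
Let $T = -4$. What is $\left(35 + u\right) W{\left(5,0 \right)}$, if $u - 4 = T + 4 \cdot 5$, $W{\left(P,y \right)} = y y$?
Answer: $0$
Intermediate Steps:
$W{\left(P,y \right)} = y^{2}$
$u = 20$ ($u = 4 + \left(-4 + 4 \cdot 5\right) = 4 + \left(-4 + 20\right) = 4 + 16 = 20$)
$\left(35 + u\right) W{\left(5,0 \right)} = \left(35 + 20\right) 0^{2} = 55 \cdot 0 = 0$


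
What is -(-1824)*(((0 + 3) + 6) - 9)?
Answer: 0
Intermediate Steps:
-(-1824)*(((0 + 3) + 6) - 9) = -(-1824)*((3 + 6) - 9) = -(-1824)*(9 - 9) = -(-1824)*0 = -304*0 = 0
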